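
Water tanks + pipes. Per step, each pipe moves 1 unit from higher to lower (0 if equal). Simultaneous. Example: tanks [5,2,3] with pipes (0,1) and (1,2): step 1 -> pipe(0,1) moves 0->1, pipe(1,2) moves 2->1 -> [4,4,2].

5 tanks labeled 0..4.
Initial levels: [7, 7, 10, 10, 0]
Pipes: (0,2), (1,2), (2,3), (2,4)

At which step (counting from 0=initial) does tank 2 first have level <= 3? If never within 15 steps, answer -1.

Answer: -1

Derivation:
Step 1: flows [2->0,2->1,2=3,2->4] -> levels [8 8 7 10 1]
Step 2: flows [0->2,1->2,3->2,2->4] -> levels [7 7 9 9 2]
Step 3: flows [2->0,2->1,2=3,2->4] -> levels [8 8 6 9 3]
Step 4: flows [0->2,1->2,3->2,2->4] -> levels [7 7 8 8 4]
Step 5: flows [2->0,2->1,2=3,2->4] -> levels [8 8 5 8 5]
Step 6: flows [0->2,1->2,3->2,2=4] -> levels [7 7 8 7 5]
Step 7: flows [2->0,2->1,2->3,2->4] -> levels [8 8 4 8 6]
Step 8: flows [0->2,1->2,3->2,4->2] -> levels [7 7 8 7 5]
  -> period-2 cycle (repeats step 6); tank 2 never drops to <=3
Tank 2 never reaches <=3 within 15 steps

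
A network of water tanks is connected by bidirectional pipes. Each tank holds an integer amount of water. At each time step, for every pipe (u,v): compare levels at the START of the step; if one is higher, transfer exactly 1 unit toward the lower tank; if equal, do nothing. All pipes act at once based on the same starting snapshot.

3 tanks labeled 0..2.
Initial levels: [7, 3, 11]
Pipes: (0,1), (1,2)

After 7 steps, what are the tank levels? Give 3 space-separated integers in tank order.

Step 1: flows [0->1,2->1] -> levels [6 5 10]
Step 2: flows [0->1,2->1] -> levels [5 7 9]
Step 3: flows [1->0,2->1] -> levels [6 7 8]
Step 4: flows [1->0,2->1] -> levels [7 7 7]
Step 5: flows [0=1,1=2] -> levels [7 7 7]
  -> stable; steps 6..7 unchanged -> [7 7 7]

Answer: 7 7 7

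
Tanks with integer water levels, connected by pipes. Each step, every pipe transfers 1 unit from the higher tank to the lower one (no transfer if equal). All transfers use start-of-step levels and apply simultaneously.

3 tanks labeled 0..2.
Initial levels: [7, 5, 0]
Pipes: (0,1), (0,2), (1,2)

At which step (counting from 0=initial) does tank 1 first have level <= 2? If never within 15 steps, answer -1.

Answer: -1

Derivation:
Step 1: flows [0->1,0->2,1->2] -> levels [5 5 2]
Step 2: flows [0=1,0->2,1->2] -> levels [4 4 4]
Step 3: flows [0=1,0=2,1=2] -> levels [4 4 4]
  -> stable; tank 1 stays at 4 > 2
Tank 1 never reaches <=2 within 15 steps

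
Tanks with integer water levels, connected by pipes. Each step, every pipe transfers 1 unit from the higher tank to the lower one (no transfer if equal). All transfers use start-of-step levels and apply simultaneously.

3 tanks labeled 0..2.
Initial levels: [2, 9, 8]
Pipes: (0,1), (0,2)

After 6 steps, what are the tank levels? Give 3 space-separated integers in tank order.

Answer: 5 7 7

Derivation:
Step 1: flows [1->0,2->0] -> levels [4 8 7]
Step 2: flows [1->0,2->0] -> levels [6 7 6]
Step 3: flows [1->0,0=2] -> levels [7 6 6]
Step 4: flows [0->1,0->2] -> levels [5 7 7]
Step 5: flows [1->0,2->0] -> levels [7 6 6]
  -> period-2 cycle: step 5 state = step 3 state
  -> state at step 6: (6-3) mod 2 = 1, same as step 4 -> [5 7 7]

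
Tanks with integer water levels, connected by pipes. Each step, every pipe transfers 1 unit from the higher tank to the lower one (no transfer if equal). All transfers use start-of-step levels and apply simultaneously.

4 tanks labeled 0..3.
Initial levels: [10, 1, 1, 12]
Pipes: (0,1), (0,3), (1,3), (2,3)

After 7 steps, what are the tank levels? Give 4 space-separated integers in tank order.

Answer: 7 7 6 4

Derivation:
Step 1: flows [0->1,3->0,3->1,3->2] -> levels [10 3 2 9]
Step 2: flows [0->1,0->3,3->1,3->2] -> levels [8 5 3 8]
Step 3: flows [0->1,0=3,3->1,3->2] -> levels [7 7 4 6]
Step 4: flows [0=1,0->3,1->3,3->2] -> levels [6 6 5 7]
Step 5: flows [0=1,3->0,3->1,3->2] -> levels [7 7 6 4]
Step 6: flows [0=1,0->3,1->3,2->3] -> levels [6 6 5 7]
  -> period-2 cycle: step 6 state = step 4 state
  -> state at step 7: (7-4) mod 2 = 1, same as step 5 -> [7 7 6 4]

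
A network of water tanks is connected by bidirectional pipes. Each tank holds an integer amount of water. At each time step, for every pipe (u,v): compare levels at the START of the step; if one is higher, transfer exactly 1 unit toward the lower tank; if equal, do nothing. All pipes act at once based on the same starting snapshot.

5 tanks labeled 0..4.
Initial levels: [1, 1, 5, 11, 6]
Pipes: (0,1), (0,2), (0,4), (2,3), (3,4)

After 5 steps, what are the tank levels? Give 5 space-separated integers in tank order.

Answer: 3 5 6 4 6

Derivation:
Step 1: flows [0=1,2->0,4->0,3->2,3->4] -> levels [3 1 5 9 6]
Step 2: flows [0->1,2->0,4->0,3->2,3->4] -> levels [4 2 5 7 6]
Step 3: flows [0->1,2->0,4->0,3->2,3->4] -> levels [5 3 5 5 6]
Step 4: flows [0->1,0=2,4->0,2=3,4->3] -> levels [5 4 5 6 4]
Step 5: flows [0->1,0=2,0->4,3->2,3->4] -> levels [3 5 6 4 6]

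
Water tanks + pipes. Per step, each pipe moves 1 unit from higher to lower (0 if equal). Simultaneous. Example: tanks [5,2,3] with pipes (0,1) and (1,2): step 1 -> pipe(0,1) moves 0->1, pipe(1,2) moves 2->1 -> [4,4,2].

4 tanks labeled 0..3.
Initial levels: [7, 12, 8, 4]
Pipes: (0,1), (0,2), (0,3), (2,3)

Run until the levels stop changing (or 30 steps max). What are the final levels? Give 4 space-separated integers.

Answer: 7 8 8 8

Derivation:
Step 1: flows [1->0,2->0,0->3,2->3] -> levels [8 11 6 6]
Step 2: flows [1->0,0->2,0->3,2=3] -> levels [7 10 7 7]
Step 3: flows [1->0,0=2,0=3,2=3] -> levels [8 9 7 7]
Step 4: flows [1->0,0->2,0->3,2=3] -> levels [7 8 8 8]
Step 5: flows [1->0,2->0,3->0,2=3] -> levels [10 7 7 7]
Step 6: flows [0->1,0->2,0->3,2=3] -> levels [7 8 8 8]
  -> period-2 cycle: step 6 state = step 4 state; never stabilizes
  -> state at step 30: (30-4) mod 2 = 0, same as step 4 -> [7 8 8 8]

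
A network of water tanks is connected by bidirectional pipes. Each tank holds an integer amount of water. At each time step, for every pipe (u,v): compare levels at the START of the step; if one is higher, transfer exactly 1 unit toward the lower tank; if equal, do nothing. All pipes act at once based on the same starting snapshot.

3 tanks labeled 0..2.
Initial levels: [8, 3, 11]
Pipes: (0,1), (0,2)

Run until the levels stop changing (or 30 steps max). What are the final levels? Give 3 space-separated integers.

Answer: 6 8 8

Derivation:
Step 1: flows [0->1,2->0] -> levels [8 4 10]
Step 2: flows [0->1,2->0] -> levels [8 5 9]
Step 3: flows [0->1,2->0] -> levels [8 6 8]
Step 4: flows [0->1,0=2] -> levels [7 7 8]
Step 5: flows [0=1,2->0] -> levels [8 7 7]
Step 6: flows [0->1,0->2] -> levels [6 8 8]
Step 7: flows [1->0,2->0] -> levels [8 7 7]
  -> period-2 cycle: step 7 state = step 5 state; never stabilizes
  -> state at step 30: (30-5) mod 2 = 1, same as step 6 -> [6 8 8]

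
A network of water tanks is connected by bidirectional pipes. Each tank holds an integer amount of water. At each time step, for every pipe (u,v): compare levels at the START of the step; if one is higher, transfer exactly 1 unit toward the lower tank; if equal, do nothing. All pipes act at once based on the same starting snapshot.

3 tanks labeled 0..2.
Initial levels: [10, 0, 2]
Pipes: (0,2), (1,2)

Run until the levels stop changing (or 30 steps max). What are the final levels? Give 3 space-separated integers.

Answer: 4 4 4

Derivation:
Step 1: flows [0->2,2->1] -> levels [9 1 2]
Step 2: flows [0->2,2->1] -> levels [8 2 2]
Step 3: flows [0->2,1=2] -> levels [7 2 3]
Step 4: flows [0->2,2->1] -> levels [6 3 3]
Step 5: flows [0->2,1=2] -> levels [5 3 4]
Step 6: flows [0->2,2->1] -> levels [4 4 4]
Step 7: flows [0=2,1=2] -> levels [4 4 4]
  -> stable (no change)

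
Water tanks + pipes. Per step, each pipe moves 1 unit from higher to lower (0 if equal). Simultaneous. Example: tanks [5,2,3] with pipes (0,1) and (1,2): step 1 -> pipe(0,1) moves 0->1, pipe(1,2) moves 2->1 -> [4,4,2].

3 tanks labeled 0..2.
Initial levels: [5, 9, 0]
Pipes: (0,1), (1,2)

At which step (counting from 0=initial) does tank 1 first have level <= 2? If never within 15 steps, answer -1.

Step 1: flows [1->0,1->2] -> levels [6 7 1]
Step 2: flows [1->0,1->2] -> levels [7 5 2]
Step 3: flows [0->1,1->2] -> levels [6 5 3]
Step 4: flows [0->1,1->2] -> levels [5 5 4]
Step 5: flows [0=1,1->2] -> levels [5 4 5]
Step 6: flows [0->1,2->1] -> levels [4 6 4]
Step 7: flows [1->0,1->2] -> levels [5 4 5]
  -> period-2 cycle (repeats step 5); tank 1 never drops to <=2
Tank 1 never reaches <=2 within 15 steps

Answer: -1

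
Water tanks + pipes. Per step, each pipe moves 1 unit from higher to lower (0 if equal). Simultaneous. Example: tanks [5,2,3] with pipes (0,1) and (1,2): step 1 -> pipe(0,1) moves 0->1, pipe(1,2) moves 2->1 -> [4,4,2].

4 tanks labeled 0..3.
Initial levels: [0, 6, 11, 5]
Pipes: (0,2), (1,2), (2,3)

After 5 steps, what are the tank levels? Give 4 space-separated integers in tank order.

Answer: 5 6 5 6

Derivation:
Step 1: flows [2->0,2->1,2->3] -> levels [1 7 8 6]
Step 2: flows [2->0,2->1,2->3] -> levels [2 8 5 7]
Step 3: flows [2->0,1->2,3->2] -> levels [3 7 6 6]
Step 4: flows [2->0,1->2,2=3] -> levels [4 6 6 6]
Step 5: flows [2->0,1=2,2=3] -> levels [5 6 5 6]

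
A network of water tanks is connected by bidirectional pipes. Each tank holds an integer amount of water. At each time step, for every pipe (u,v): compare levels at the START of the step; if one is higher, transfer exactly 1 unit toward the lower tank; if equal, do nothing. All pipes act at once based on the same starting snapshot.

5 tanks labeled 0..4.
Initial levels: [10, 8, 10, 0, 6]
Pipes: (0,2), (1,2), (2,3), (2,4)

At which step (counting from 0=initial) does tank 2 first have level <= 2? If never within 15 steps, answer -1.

Step 1: flows [0=2,2->1,2->3,2->4] -> levels [10 9 7 1 7]
Step 2: flows [0->2,1->2,2->3,2=4] -> levels [9 8 8 2 7]
Step 3: flows [0->2,1=2,2->3,2->4] -> levels [8 8 7 3 8]
Step 4: flows [0->2,1->2,2->3,4->2] -> levels [7 7 9 4 7]
Step 5: flows [2->0,2->1,2->3,2->4] -> levels [8 8 5 5 8]
Step 6: flows [0->2,1->2,2=3,4->2] -> levels [7 7 8 5 7]
Step 7: flows [2->0,2->1,2->3,2->4] -> levels [8 8 4 6 8]
Step 8: flows [0->2,1->2,3->2,4->2] -> levels [7 7 8 5 7]
  -> period-2 cycle (repeats step 6); tank 2 never drops to <=2
Tank 2 never reaches <=2 within 15 steps

Answer: -1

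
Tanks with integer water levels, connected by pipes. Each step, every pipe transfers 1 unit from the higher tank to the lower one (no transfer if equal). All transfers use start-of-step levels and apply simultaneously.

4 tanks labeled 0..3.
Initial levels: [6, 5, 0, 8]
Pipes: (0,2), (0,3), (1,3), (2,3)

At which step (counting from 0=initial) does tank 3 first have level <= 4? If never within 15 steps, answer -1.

Step 1: flows [0->2,3->0,3->1,3->2] -> levels [6 6 2 5]
Step 2: flows [0->2,0->3,1->3,3->2] -> levels [4 5 4 6]
Step 3: flows [0=2,3->0,3->1,3->2] -> levels [5 6 5 3]
Tank 3 first reaches <=4 at step 3

Answer: 3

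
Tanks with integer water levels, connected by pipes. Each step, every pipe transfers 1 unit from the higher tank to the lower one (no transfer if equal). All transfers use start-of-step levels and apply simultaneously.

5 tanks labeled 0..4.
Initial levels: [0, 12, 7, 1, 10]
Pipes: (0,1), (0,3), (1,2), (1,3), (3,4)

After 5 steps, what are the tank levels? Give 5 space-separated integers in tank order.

Answer: 7 6 6 5 6

Derivation:
Step 1: flows [1->0,3->0,1->2,1->3,4->3] -> levels [2 9 8 2 9]
Step 2: flows [1->0,0=3,1->2,1->3,4->3] -> levels [3 6 9 4 8]
Step 3: flows [1->0,3->0,2->1,1->3,4->3] -> levels [5 5 8 5 7]
Step 4: flows [0=1,0=3,2->1,1=3,4->3] -> levels [5 6 7 6 6]
Step 5: flows [1->0,3->0,2->1,1=3,3=4] -> levels [7 6 6 5 6]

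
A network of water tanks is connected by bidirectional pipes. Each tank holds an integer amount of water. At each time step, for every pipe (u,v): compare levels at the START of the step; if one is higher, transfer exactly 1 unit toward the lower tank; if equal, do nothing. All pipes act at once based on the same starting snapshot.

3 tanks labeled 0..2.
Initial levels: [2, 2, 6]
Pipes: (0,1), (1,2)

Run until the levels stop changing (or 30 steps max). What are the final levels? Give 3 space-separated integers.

Step 1: flows [0=1,2->1] -> levels [2 3 5]
Step 2: flows [1->0,2->1] -> levels [3 3 4]
Step 3: flows [0=1,2->1] -> levels [3 4 3]
Step 4: flows [1->0,1->2] -> levels [4 2 4]
Step 5: flows [0->1,2->1] -> levels [3 4 3]
  -> period-2 cycle: step 5 state = step 3 state; never stabilizes
  -> state at step 30: (30-3) mod 2 = 1, same as step 4 -> [4 2 4]

Answer: 4 2 4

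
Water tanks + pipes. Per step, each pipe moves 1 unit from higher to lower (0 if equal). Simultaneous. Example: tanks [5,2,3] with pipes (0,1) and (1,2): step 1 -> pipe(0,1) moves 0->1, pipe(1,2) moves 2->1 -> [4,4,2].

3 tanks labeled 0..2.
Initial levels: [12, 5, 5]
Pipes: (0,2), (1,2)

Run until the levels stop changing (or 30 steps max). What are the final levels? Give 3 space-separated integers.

Answer: 8 8 6

Derivation:
Step 1: flows [0->2,1=2] -> levels [11 5 6]
Step 2: flows [0->2,2->1] -> levels [10 6 6]
Step 3: flows [0->2,1=2] -> levels [9 6 7]
Step 4: flows [0->2,2->1] -> levels [8 7 7]
Step 5: flows [0->2,1=2] -> levels [7 7 8]
Step 6: flows [2->0,2->1] -> levels [8 8 6]
Step 7: flows [0->2,1->2] -> levels [7 7 8]
  -> period-2 cycle: step 7 state = step 5 state; never stabilizes
  -> state at step 30: (30-5) mod 2 = 1, same as step 6 -> [8 8 6]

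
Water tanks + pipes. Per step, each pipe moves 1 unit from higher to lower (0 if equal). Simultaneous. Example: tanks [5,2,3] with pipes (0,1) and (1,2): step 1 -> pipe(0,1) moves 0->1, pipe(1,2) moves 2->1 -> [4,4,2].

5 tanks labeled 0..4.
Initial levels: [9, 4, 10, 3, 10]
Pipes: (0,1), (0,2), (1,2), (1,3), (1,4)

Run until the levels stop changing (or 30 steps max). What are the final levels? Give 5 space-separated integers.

Answer: 7 9 7 6 7

Derivation:
Step 1: flows [0->1,2->0,2->1,1->3,4->1] -> levels [9 6 8 4 9]
Step 2: flows [0->1,0->2,2->1,1->3,4->1] -> levels [7 8 8 5 8]
Step 3: flows [1->0,2->0,1=2,1->3,1=4] -> levels [9 6 7 6 8]
Step 4: flows [0->1,0->2,2->1,1=3,4->1] -> levels [7 9 7 6 7]
Step 5: flows [1->0,0=2,1->2,1->3,1->4] -> levels [8 5 8 7 8]
Step 6: flows [0->1,0=2,2->1,3->1,4->1] -> levels [7 9 7 6 7]
  -> period-2 cycle: step 6 state = step 4 state; never stabilizes
  -> state at step 30: (30-4) mod 2 = 0, same as step 4 -> [7 9 7 6 7]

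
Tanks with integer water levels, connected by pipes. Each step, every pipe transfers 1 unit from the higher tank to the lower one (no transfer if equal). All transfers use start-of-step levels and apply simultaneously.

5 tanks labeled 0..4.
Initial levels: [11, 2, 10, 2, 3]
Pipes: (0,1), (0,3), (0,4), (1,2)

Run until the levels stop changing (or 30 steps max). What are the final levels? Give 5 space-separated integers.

Answer: 7 5 6 5 5

Derivation:
Step 1: flows [0->1,0->3,0->4,2->1] -> levels [8 4 9 3 4]
Step 2: flows [0->1,0->3,0->4,2->1] -> levels [5 6 8 4 5]
Step 3: flows [1->0,0->3,0=4,2->1] -> levels [5 6 7 5 5]
Step 4: flows [1->0,0=3,0=4,2->1] -> levels [6 6 6 5 5]
Step 5: flows [0=1,0->3,0->4,1=2] -> levels [4 6 6 6 6]
Step 6: flows [1->0,3->0,4->0,1=2] -> levels [7 5 6 5 5]
Step 7: flows [0->1,0->3,0->4,2->1] -> levels [4 7 5 6 6]
Step 8: flows [1->0,3->0,4->0,1->2] -> levels [7 5 6 5 5]
  -> period-2 cycle: step 8 state = step 6 state; never stabilizes
  -> state at step 30: (30-6) mod 2 = 0, same as step 6 -> [7 5 6 5 5]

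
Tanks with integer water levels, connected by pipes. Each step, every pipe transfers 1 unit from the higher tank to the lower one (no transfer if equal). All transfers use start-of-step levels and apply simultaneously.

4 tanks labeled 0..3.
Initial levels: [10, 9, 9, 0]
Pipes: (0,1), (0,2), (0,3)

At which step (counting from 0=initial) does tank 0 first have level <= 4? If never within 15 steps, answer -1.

Answer: -1

Derivation:
Step 1: flows [0->1,0->2,0->3] -> levels [7 10 10 1]
Step 2: flows [1->0,2->0,0->3] -> levels [8 9 9 2]
Step 3: flows [1->0,2->0,0->3] -> levels [9 8 8 3]
Step 4: flows [0->1,0->2,0->3] -> levels [6 9 9 4]
Step 5: flows [1->0,2->0,0->3] -> levels [7 8 8 5]
Step 6: flows [1->0,2->0,0->3] -> levels [8 7 7 6]
Step 7: flows [0->1,0->2,0->3] -> levels [5 8 8 7]
Step 8: flows [1->0,2->0,3->0] -> levels [8 7 7 6]
  -> period-2 cycle (repeats step 6); tank 0 never drops to <=4
Tank 0 never reaches <=4 within 15 steps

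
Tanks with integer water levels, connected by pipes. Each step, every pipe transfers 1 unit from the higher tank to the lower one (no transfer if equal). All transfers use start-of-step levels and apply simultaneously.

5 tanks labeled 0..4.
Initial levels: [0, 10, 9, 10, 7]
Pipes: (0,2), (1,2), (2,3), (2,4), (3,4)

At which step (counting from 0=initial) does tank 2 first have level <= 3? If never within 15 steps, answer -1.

Answer: -1

Derivation:
Step 1: flows [2->0,1->2,3->2,2->4,3->4] -> levels [1 9 9 8 9]
Step 2: flows [2->0,1=2,2->3,2=4,4->3] -> levels [2 9 7 10 8]
Step 3: flows [2->0,1->2,3->2,4->2,3->4] -> levels [3 8 9 8 8]
Step 4: flows [2->0,2->1,2->3,2->4,3=4] -> levels [4 9 5 9 9]
Step 5: flows [2->0,1->2,3->2,4->2,3=4] -> levels [5 8 7 8 8]
Step 6: flows [2->0,1->2,3->2,4->2,3=4] -> levels [6 7 9 7 7]
Step 7: flows [2->0,2->1,2->3,2->4,3=4] -> levels [7 8 5 8 8]
Step 8: flows [0->2,1->2,3->2,4->2,3=4] -> levels [6 7 9 7 7]
  -> period-2 cycle (repeats step 6); tank 2 never drops to <=3
Tank 2 never reaches <=3 within 15 steps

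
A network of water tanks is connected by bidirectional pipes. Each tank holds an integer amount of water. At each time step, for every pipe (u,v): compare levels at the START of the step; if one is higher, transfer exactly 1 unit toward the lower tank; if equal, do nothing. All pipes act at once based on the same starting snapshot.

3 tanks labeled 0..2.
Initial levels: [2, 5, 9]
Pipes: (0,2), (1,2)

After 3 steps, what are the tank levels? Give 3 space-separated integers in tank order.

Step 1: flows [2->0,2->1] -> levels [3 6 7]
Step 2: flows [2->0,2->1] -> levels [4 7 5]
Step 3: flows [2->0,1->2] -> levels [5 6 5]

Answer: 5 6 5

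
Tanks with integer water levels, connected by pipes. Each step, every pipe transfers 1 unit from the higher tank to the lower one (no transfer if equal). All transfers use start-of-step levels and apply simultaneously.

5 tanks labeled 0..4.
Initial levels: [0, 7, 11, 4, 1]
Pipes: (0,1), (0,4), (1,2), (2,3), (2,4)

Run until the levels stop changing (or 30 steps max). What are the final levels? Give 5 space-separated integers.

Step 1: flows [1->0,4->0,2->1,2->3,2->4] -> levels [2 7 8 5 1]
Step 2: flows [1->0,0->4,2->1,2->3,2->4] -> levels [2 7 5 6 3]
Step 3: flows [1->0,4->0,1->2,3->2,2->4] -> levels [4 5 6 5 3]
Step 4: flows [1->0,0->4,2->1,2->3,2->4] -> levels [4 5 3 6 5]
Step 5: flows [1->0,4->0,1->2,3->2,4->2] -> levels [6 3 6 5 3]
Step 6: flows [0->1,0->4,2->1,2->3,2->4] -> levels [4 5 3 6 5]
  -> period-2 cycle: step 6 state = step 4 state; never stabilizes
  -> state at step 30: (30-4) mod 2 = 0, same as step 4 -> [4 5 3 6 5]

Answer: 4 5 3 6 5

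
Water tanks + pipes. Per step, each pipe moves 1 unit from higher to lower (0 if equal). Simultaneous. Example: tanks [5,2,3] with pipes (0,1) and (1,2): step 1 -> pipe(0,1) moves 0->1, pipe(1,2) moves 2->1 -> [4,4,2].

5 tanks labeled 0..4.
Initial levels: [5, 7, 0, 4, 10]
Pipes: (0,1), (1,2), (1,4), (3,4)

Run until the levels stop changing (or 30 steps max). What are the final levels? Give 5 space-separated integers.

Answer: 5 6 4 6 5

Derivation:
Step 1: flows [1->0,1->2,4->1,4->3] -> levels [6 6 1 5 8]
Step 2: flows [0=1,1->2,4->1,4->3] -> levels [6 6 2 6 6]
Step 3: flows [0=1,1->2,1=4,3=4] -> levels [6 5 3 6 6]
Step 4: flows [0->1,1->2,4->1,3=4] -> levels [5 6 4 6 5]
Step 5: flows [1->0,1->2,1->4,3->4] -> levels [6 3 5 5 7]
Step 6: flows [0->1,2->1,4->1,4->3] -> levels [5 6 4 6 5]
  -> period-2 cycle: step 6 state = step 4 state; never stabilizes
  -> state at step 30: (30-4) mod 2 = 0, same as step 4 -> [5 6 4 6 5]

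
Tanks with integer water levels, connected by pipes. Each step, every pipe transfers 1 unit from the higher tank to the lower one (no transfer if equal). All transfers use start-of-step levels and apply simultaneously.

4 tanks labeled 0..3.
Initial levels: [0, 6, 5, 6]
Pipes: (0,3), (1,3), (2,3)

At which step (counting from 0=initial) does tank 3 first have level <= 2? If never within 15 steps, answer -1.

Answer: 5

Derivation:
Step 1: flows [3->0,1=3,3->2] -> levels [1 6 6 4]
Step 2: flows [3->0,1->3,2->3] -> levels [2 5 5 5]
Step 3: flows [3->0,1=3,2=3] -> levels [3 5 5 4]
Step 4: flows [3->0,1->3,2->3] -> levels [4 4 4 5]
Step 5: flows [3->0,3->1,3->2] -> levels [5 5 5 2]
Tank 3 first reaches <=2 at step 5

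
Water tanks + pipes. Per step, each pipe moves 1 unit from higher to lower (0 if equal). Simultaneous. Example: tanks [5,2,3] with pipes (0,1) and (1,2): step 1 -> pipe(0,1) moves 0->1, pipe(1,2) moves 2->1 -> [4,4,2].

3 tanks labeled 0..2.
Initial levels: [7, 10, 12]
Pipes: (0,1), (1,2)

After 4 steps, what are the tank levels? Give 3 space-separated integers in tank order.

Step 1: flows [1->0,2->1] -> levels [8 10 11]
Step 2: flows [1->0,2->1] -> levels [9 10 10]
Step 3: flows [1->0,1=2] -> levels [10 9 10]
Step 4: flows [0->1,2->1] -> levels [9 11 9]

Answer: 9 11 9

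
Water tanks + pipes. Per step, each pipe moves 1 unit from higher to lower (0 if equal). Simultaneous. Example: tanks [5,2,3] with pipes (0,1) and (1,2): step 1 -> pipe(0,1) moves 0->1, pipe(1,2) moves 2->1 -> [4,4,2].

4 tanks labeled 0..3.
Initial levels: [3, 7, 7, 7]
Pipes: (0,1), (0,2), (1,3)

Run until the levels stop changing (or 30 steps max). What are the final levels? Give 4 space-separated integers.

Step 1: flows [1->0,2->0,1=3] -> levels [5 6 6 7]
Step 2: flows [1->0,2->0,3->1] -> levels [7 6 5 6]
Step 3: flows [0->1,0->2,1=3] -> levels [5 7 6 6]
Step 4: flows [1->0,2->0,1->3] -> levels [7 5 5 7]
Step 5: flows [0->1,0->2,3->1] -> levels [5 7 6 6]
  -> period-2 cycle: step 5 state = step 3 state; never stabilizes
  -> state at step 30: (30-3) mod 2 = 1, same as step 4 -> [7 5 5 7]

Answer: 7 5 5 7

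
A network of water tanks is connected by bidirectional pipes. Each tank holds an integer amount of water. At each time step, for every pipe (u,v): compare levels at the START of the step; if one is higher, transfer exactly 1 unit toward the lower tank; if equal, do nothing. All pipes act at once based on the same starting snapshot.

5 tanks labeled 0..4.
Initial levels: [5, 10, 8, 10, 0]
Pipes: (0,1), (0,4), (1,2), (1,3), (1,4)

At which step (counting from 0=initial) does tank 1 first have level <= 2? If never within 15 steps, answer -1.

Step 1: flows [1->0,0->4,1->2,1=3,1->4] -> levels [5 7 9 10 2]
Step 2: flows [1->0,0->4,2->1,3->1,1->4] -> levels [5 7 8 9 4]
Step 3: flows [1->0,0->4,2->1,3->1,1->4] -> levels [5 7 7 8 6]
Step 4: flows [1->0,4->0,1=2,3->1,1->4] -> levels [7 6 7 7 6]
Step 5: flows [0->1,0->4,2->1,3->1,1=4] -> levels [5 9 6 6 7]
Step 6: flows [1->0,4->0,1->2,1->3,1->4] -> levels [7 5 7 7 7]
Step 7: flows [0->1,0=4,2->1,3->1,4->1] -> levels [6 9 6 6 6]
Step 8: flows [1->0,0=4,1->2,1->3,1->4] -> levels [7 5 7 7 7]
  -> period-2 cycle (repeats step 6); tank 1 never drops to <=2
Tank 1 never reaches <=2 within 15 steps

Answer: -1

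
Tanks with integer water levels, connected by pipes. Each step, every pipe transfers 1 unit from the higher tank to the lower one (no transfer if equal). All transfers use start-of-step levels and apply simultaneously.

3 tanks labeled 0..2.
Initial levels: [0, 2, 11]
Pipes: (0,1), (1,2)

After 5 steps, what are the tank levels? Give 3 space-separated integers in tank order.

Answer: 3 4 6

Derivation:
Step 1: flows [1->0,2->1] -> levels [1 2 10]
Step 2: flows [1->0,2->1] -> levels [2 2 9]
Step 3: flows [0=1,2->1] -> levels [2 3 8]
Step 4: flows [1->0,2->1] -> levels [3 3 7]
Step 5: flows [0=1,2->1] -> levels [3 4 6]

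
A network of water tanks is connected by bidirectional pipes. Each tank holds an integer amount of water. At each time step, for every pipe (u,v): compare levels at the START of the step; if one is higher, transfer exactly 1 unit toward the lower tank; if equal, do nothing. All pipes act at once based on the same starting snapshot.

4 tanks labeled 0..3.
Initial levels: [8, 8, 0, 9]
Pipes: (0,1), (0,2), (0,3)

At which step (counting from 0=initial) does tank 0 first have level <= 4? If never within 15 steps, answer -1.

Answer: 7

Derivation:
Step 1: flows [0=1,0->2,3->0] -> levels [8 8 1 8]
Step 2: flows [0=1,0->2,0=3] -> levels [7 8 2 8]
Step 3: flows [1->0,0->2,3->0] -> levels [8 7 3 7]
Step 4: flows [0->1,0->2,0->3] -> levels [5 8 4 8]
Step 5: flows [1->0,0->2,3->0] -> levels [6 7 5 7]
Step 6: flows [1->0,0->2,3->0] -> levels [7 6 6 6]
Step 7: flows [0->1,0->2,0->3] -> levels [4 7 7 7]
Tank 0 first reaches <=4 at step 7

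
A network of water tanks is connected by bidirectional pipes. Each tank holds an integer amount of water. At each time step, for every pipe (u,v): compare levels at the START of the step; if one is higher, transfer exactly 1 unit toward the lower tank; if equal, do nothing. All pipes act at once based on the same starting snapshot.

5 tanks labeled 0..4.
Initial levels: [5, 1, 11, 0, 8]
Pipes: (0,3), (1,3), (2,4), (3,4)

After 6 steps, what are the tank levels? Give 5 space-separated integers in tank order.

Step 1: flows [0->3,1->3,2->4,4->3] -> levels [4 0 10 3 8]
Step 2: flows [0->3,3->1,2->4,4->3] -> levels [3 1 9 4 8]
Step 3: flows [3->0,3->1,2->4,4->3] -> levels [4 2 8 3 8]
Step 4: flows [0->3,3->1,2=4,4->3] -> levels [3 3 8 4 7]
Step 5: flows [3->0,3->1,2->4,4->3] -> levels [4 4 7 3 7]
Step 6: flows [0->3,1->3,2=4,4->3] -> levels [3 3 7 6 6]

Answer: 3 3 7 6 6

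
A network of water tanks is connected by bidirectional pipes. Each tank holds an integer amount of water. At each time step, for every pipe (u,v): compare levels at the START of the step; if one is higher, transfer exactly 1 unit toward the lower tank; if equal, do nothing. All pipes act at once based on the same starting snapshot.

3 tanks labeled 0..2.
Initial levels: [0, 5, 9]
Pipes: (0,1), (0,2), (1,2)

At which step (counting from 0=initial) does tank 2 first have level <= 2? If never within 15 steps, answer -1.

Step 1: flows [1->0,2->0,2->1] -> levels [2 5 7]
Step 2: flows [1->0,2->0,2->1] -> levels [4 5 5]
Step 3: flows [1->0,2->0,1=2] -> levels [6 4 4]
Step 4: flows [0->1,0->2,1=2] -> levels [4 5 5]
  -> period-2 cycle (repeats step 2); tank 2 never drops to <=2
Tank 2 never reaches <=2 within 15 steps

Answer: -1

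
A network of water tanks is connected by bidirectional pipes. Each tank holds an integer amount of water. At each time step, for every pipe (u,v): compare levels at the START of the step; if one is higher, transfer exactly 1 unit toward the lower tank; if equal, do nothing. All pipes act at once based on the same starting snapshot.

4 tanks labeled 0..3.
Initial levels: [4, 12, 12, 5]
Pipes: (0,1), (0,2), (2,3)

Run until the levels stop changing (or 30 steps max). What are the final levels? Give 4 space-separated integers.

Step 1: flows [1->0,2->0,2->3] -> levels [6 11 10 6]
Step 2: flows [1->0,2->0,2->3] -> levels [8 10 8 7]
Step 3: flows [1->0,0=2,2->3] -> levels [9 9 7 8]
Step 4: flows [0=1,0->2,3->2] -> levels [8 9 9 7]
Step 5: flows [1->0,2->0,2->3] -> levels [10 8 7 8]
Step 6: flows [0->1,0->2,3->2] -> levels [8 9 9 7]
  -> period-2 cycle: step 6 state = step 4 state; never stabilizes
  -> state at step 30: (30-4) mod 2 = 0, same as step 4 -> [8 9 9 7]

Answer: 8 9 9 7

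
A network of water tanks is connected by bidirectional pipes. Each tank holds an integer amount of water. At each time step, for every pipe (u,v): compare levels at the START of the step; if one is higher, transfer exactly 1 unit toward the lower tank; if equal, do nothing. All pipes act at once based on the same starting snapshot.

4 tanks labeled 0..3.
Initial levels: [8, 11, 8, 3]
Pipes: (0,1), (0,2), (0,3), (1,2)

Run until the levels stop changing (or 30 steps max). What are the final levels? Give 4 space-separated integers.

Step 1: flows [1->0,0=2,0->3,1->2] -> levels [8 9 9 4]
Step 2: flows [1->0,2->0,0->3,1=2] -> levels [9 8 8 5]
Step 3: flows [0->1,0->2,0->3,1=2] -> levels [6 9 9 6]
Step 4: flows [1->0,2->0,0=3,1=2] -> levels [8 8 8 6]
Step 5: flows [0=1,0=2,0->3,1=2] -> levels [7 8 8 7]
Step 6: flows [1->0,2->0,0=3,1=2] -> levels [9 7 7 7]
Step 7: flows [0->1,0->2,0->3,1=2] -> levels [6 8 8 8]
Step 8: flows [1->0,2->0,3->0,1=2] -> levels [9 7 7 7]
  -> period-2 cycle: step 8 state = step 6 state; never stabilizes
  -> state at step 30: (30-6) mod 2 = 0, same as step 6 -> [9 7 7 7]

Answer: 9 7 7 7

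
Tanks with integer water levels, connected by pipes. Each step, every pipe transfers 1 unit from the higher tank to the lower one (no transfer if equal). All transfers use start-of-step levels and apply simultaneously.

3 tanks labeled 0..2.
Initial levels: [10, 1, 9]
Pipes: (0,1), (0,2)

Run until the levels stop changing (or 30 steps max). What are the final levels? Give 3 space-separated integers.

Step 1: flows [0->1,0->2] -> levels [8 2 10]
Step 2: flows [0->1,2->0] -> levels [8 3 9]
Step 3: flows [0->1,2->0] -> levels [8 4 8]
Step 4: flows [0->1,0=2] -> levels [7 5 8]
Step 5: flows [0->1,2->0] -> levels [7 6 7]
Step 6: flows [0->1,0=2] -> levels [6 7 7]
Step 7: flows [1->0,2->0] -> levels [8 6 6]
Step 8: flows [0->1,0->2] -> levels [6 7 7]
  -> period-2 cycle: step 8 state = step 6 state; never stabilizes
  -> state at step 30: (30-6) mod 2 = 0, same as step 6 -> [6 7 7]

Answer: 6 7 7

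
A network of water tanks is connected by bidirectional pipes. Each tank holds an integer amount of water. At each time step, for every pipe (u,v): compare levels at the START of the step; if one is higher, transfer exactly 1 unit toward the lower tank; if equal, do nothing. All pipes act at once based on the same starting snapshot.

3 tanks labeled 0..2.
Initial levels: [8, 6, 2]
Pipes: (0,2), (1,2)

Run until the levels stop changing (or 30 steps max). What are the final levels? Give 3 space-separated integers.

Step 1: flows [0->2,1->2] -> levels [7 5 4]
Step 2: flows [0->2,1->2] -> levels [6 4 6]
Step 3: flows [0=2,2->1] -> levels [6 5 5]
Step 4: flows [0->2,1=2] -> levels [5 5 6]
Step 5: flows [2->0,2->1] -> levels [6 6 4]
Step 6: flows [0->2,1->2] -> levels [5 5 6]
  -> period-2 cycle: step 6 state = step 4 state; never stabilizes
  -> state at step 30: (30-4) mod 2 = 0, same as step 4 -> [5 5 6]

Answer: 5 5 6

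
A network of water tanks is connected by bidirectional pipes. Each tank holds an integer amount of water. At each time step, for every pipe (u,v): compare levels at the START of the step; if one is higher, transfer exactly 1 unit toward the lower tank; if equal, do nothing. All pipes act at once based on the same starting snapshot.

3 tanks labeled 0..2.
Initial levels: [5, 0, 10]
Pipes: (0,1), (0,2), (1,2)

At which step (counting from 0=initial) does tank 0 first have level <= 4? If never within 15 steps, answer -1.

Step 1: flows [0->1,2->0,2->1] -> levels [5 2 8]
Step 2: flows [0->1,2->0,2->1] -> levels [5 4 6]
Step 3: flows [0->1,2->0,2->1] -> levels [5 6 4]
Step 4: flows [1->0,0->2,1->2] -> levels [5 4 6]
  -> period-2 cycle (repeats step 2); tank 0 never drops to <=4
Tank 0 never reaches <=4 within 15 steps

Answer: -1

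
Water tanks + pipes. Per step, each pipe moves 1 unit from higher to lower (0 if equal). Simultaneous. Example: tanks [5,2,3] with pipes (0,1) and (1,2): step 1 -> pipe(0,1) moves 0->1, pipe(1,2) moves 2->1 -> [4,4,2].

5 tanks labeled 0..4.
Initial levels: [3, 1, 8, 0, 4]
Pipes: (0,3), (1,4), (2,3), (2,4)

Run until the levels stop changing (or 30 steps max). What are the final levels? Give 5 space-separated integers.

Answer: 3 3 2 4 4

Derivation:
Step 1: flows [0->3,4->1,2->3,2->4] -> levels [2 2 6 2 4]
Step 2: flows [0=3,4->1,2->3,2->4] -> levels [2 3 4 3 4]
Step 3: flows [3->0,4->1,2->3,2=4] -> levels [3 4 3 3 3]
Step 4: flows [0=3,1->4,2=3,2=4] -> levels [3 3 3 3 4]
Step 5: flows [0=3,4->1,2=3,4->2] -> levels [3 4 4 3 2]
Step 6: flows [0=3,1->4,2->3,2->4] -> levels [3 3 2 4 4]
Step 7: flows [3->0,4->1,3->2,4->2] -> levels [4 4 4 2 2]
Step 8: flows [0->3,1->4,2->3,2->4] -> levels [3 3 2 4 4]
  -> period-2 cycle: step 8 state = step 6 state; never stabilizes
  -> state at step 30: (30-6) mod 2 = 0, same as step 6 -> [3 3 2 4 4]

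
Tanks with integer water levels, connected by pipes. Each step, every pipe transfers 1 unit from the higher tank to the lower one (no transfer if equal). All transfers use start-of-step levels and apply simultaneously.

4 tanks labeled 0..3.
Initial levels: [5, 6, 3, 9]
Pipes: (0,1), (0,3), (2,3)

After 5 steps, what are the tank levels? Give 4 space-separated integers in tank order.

Answer: 7 5 6 5

Derivation:
Step 1: flows [1->0,3->0,3->2] -> levels [7 5 4 7]
Step 2: flows [0->1,0=3,3->2] -> levels [6 6 5 6]
Step 3: flows [0=1,0=3,3->2] -> levels [6 6 6 5]
Step 4: flows [0=1,0->3,2->3] -> levels [5 6 5 7]
Step 5: flows [1->0,3->0,3->2] -> levels [7 5 6 5]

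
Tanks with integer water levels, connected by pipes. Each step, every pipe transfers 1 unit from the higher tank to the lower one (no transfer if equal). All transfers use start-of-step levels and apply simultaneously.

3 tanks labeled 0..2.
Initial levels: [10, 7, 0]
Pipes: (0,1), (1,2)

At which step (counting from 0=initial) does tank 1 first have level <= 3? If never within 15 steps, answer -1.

Answer: -1

Derivation:
Step 1: flows [0->1,1->2] -> levels [9 7 1]
Step 2: flows [0->1,1->2] -> levels [8 7 2]
Step 3: flows [0->1,1->2] -> levels [7 7 3]
Step 4: flows [0=1,1->2] -> levels [7 6 4]
Step 5: flows [0->1,1->2] -> levels [6 6 5]
Step 6: flows [0=1,1->2] -> levels [6 5 6]
Step 7: flows [0->1,2->1] -> levels [5 7 5]
Step 8: flows [1->0,1->2] -> levels [6 5 6]
  -> period-2 cycle (repeats step 6); tank 1 never drops to <=3
Tank 1 never reaches <=3 within 15 steps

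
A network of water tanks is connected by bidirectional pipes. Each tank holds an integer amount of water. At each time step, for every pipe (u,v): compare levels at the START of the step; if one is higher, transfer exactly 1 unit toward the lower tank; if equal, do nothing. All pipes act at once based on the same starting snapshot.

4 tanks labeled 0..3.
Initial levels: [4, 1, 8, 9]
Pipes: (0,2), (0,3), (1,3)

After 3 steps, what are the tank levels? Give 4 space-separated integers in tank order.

Answer: 6 4 7 5

Derivation:
Step 1: flows [2->0,3->0,3->1] -> levels [6 2 7 7]
Step 2: flows [2->0,3->0,3->1] -> levels [8 3 6 5]
Step 3: flows [0->2,0->3,3->1] -> levels [6 4 7 5]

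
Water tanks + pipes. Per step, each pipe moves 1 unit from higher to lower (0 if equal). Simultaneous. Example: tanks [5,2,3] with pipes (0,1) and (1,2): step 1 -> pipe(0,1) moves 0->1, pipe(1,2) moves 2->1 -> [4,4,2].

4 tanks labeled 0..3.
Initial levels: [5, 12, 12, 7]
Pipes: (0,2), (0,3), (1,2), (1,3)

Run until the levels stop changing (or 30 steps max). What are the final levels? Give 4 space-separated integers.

Answer: 9 9 9 9

Derivation:
Step 1: flows [2->0,3->0,1=2,1->3] -> levels [7 11 11 7]
Step 2: flows [2->0,0=3,1=2,1->3] -> levels [8 10 10 8]
Step 3: flows [2->0,0=3,1=2,1->3] -> levels [9 9 9 9]
Step 4: flows [0=2,0=3,1=2,1=3] -> levels [9 9 9 9]
  -> stable (no change)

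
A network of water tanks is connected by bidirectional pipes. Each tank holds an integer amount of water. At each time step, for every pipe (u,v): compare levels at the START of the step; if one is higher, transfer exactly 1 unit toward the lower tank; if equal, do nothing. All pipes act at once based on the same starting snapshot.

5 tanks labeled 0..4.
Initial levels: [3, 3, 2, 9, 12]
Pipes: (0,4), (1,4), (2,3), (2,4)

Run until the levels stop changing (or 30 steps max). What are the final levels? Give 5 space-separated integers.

Step 1: flows [4->0,4->1,3->2,4->2] -> levels [4 4 4 8 9]
Step 2: flows [4->0,4->1,3->2,4->2] -> levels [5 5 6 7 6]
Step 3: flows [4->0,4->1,3->2,2=4] -> levels [6 6 7 6 4]
Step 4: flows [0->4,1->4,2->3,2->4] -> levels [5 5 5 7 7]
Step 5: flows [4->0,4->1,3->2,4->2] -> levels [6 6 7 6 4]
  -> period-2 cycle: step 5 state = step 3 state; never stabilizes
  -> state at step 30: (30-3) mod 2 = 1, same as step 4 -> [5 5 5 7 7]

Answer: 5 5 5 7 7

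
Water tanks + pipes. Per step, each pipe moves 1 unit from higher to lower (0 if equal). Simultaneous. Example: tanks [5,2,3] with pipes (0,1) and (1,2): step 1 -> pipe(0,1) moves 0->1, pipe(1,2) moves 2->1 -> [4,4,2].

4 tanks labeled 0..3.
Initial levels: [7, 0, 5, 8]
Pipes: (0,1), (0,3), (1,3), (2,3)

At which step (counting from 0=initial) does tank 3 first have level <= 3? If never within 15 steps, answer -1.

Answer: 3

Derivation:
Step 1: flows [0->1,3->0,3->1,3->2] -> levels [7 2 6 5]
Step 2: flows [0->1,0->3,3->1,2->3] -> levels [5 4 5 6]
Step 3: flows [0->1,3->0,3->1,3->2] -> levels [5 6 6 3]
Tank 3 first reaches <=3 at step 3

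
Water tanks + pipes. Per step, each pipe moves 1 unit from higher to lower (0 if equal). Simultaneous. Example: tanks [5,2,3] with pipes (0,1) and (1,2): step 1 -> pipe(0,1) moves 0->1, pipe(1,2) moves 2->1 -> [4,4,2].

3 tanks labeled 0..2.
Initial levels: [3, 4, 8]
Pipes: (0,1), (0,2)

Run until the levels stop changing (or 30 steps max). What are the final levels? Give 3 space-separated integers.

Answer: 5 5 5

Derivation:
Step 1: flows [1->0,2->0] -> levels [5 3 7]
Step 2: flows [0->1,2->0] -> levels [5 4 6]
Step 3: flows [0->1,2->0] -> levels [5 5 5]
Step 4: flows [0=1,0=2] -> levels [5 5 5]
  -> stable (no change)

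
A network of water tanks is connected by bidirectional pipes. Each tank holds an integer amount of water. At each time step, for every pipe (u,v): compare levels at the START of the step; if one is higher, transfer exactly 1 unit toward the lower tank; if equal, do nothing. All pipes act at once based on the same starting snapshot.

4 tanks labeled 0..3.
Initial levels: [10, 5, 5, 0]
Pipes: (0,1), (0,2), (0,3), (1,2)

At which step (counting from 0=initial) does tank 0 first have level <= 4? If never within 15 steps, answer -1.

Answer: 2

Derivation:
Step 1: flows [0->1,0->2,0->3,1=2] -> levels [7 6 6 1]
Step 2: flows [0->1,0->2,0->3,1=2] -> levels [4 7 7 2]
Tank 0 first reaches <=4 at step 2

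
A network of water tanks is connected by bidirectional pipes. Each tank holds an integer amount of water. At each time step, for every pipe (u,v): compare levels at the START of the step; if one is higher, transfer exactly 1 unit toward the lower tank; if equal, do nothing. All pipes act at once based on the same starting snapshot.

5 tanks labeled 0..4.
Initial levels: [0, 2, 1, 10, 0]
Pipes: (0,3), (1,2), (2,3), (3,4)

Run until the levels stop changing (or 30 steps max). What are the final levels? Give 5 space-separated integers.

Step 1: flows [3->0,1->2,3->2,3->4] -> levels [1 1 3 7 1]
Step 2: flows [3->0,2->1,3->2,3->4] -> levels [2 2 3 4 2]
Step 3: flows [3->0,2->1,3->2,3->4] -> levels [3 3 3 1 3]
Step 4: flows [0->3,1=2,2->3,4->3] -> levels [2 3 2 4 2]
Step 5: flows [3->0,1->2,3->2,3->4] -> levels [3 2 4 1 3]
Step 6: flows [0->3,2->1,2->3,4->3] -> levels [2 3 2 4 2]
  -> period-2 cycle: step 6 state = step 4 state; never stabilizes
  -> state at step 30: (30-4) mod 2 = 0, same as step 4 -> [2 3 2 4 2]

Answer: 2 3 2 4 2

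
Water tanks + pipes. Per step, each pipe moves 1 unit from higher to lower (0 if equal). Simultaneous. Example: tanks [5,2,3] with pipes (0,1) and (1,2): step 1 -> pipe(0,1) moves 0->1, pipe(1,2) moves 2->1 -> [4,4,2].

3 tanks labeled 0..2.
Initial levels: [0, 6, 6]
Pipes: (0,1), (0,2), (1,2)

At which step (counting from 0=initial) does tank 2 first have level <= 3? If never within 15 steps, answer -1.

Step 1: flows [1->0,2->0,1=2] -> levels [2 5 5]
Step 2: flows [1->0,2->0,1=2] -> levels [4 4 4]
Step 3: flows [0=1,0=2,1=2] -> levels [4 4 4]
  -> stable; tank 2 stays at 4 > 3
Tank 2 never reaches <=3 within 15 steps

Answer: -1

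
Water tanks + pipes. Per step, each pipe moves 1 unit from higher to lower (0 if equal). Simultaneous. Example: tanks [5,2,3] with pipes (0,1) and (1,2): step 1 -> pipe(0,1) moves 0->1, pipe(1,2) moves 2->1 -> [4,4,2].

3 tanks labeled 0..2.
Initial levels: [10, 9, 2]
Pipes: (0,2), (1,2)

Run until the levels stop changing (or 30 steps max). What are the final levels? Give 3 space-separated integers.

Step 1: flows [0->2,1->2] -> levels [9 8 4]
Step 2: flows [0->2,1->2] -> levels [8 7 6]
Step 3: flows [0->2,1->2] -> levels [7 6 8]
Step 4: flows [2->0,2->1] -> levels [8 7 6]
  -> period-2 cycle: step 4 state = step 2 state; never stabilizes
  -> state at step 30: (30-2) mod 2 = 0, same as step 2 -> [8 7 6]

Answer: 8 7 6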